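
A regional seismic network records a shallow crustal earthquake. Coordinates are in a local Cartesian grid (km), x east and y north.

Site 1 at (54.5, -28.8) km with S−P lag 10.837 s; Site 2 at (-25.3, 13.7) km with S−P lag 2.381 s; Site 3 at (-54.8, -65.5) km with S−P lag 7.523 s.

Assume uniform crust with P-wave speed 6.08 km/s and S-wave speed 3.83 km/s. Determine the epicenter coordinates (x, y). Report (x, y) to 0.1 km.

-49.9 km east, 12.2 km north

Distance from S−P lag: d = Δt · v_P v_S / (v_P − v_S) = Δt · (6.08·3.83)/(6.08−3.83) ≈ 10.3495·Δt.
So d_Site 1 = 112.16, d_Site 2 = 24.64, d_Site 3 = 77.86 km.
Circle about each station: (x − 54.5)² + (y + 28.8)² = 112.16²; (x + 25.3)² + (y − 13.7)² = 24.64²; (x + 54.8)² + (y + 65.5)² = 77.86².
Subtracting the Site 1 equation from the Site 2 and Site 3 equations removes the quadratic terms:
-159.6 x + 85.0 y = 9000.83
-218.6 x − 73.4 y = 10011.29
Solving the 2×2 system: x ≈ -49.9, y ≈ 12.2 km.
Check against Site 1 (with the unrounded x, y): √((x − 54.5)²+(y + 28.8)²) = 112.16 ≈ 112.16 km. ✓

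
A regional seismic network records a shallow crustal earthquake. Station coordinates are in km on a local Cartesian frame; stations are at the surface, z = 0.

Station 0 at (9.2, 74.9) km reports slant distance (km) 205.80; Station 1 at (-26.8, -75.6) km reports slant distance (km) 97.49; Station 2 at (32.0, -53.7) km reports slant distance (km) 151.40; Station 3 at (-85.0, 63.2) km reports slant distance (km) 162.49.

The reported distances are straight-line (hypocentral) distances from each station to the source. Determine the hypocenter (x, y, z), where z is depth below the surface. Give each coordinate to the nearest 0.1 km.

(-103.2, -86.9, 59.5)

Each station gives a sphere (x−x_i)² + (y−y_i)² + z² = d_i² (stations at z=0).
Subtracting the Station 0 sphere from Station 1 and Station 2: z² cancels, leaving linear equations in x and y:
-72.0 x − 301.0 y = 33588.29
45.6 x − 257.2 y = 17644.72
Solving: x ≈ -103.208, y ≈ -86.901 km (keep extra digits for the depth step; rounded: -103.2, -86.9).
Then from the Station 0 sphere: z² = 205.80² − (x − 9.2)² − (y − 74.9)² with x = -103.208, y = -86.901, so z ≈ 59.485 ≈ 59.5 km.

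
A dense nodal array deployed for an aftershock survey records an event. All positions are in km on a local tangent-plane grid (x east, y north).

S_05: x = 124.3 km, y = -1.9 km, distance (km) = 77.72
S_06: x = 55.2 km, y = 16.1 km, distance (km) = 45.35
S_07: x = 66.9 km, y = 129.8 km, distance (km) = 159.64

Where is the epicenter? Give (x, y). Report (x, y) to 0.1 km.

(51.5, -29.1)

Circle about each station: (x − 124.3)² + (y + 1.9)² = 77.72²; (x − 55.2)² + (y − 16.1)² = 45.35²; (x − 66.9)² + (y − 129.8)² = 159.64².
Subtracting the S_05 equation from the S_06 and S_07 equations removes the quadratic terms:
-138.2 x + 36.0 y = -8164.07
-114.8 x + 263.4 y = -13574.98
Solving the 2×2 system: x ≈ 51.5, y ≈ -29.1 km.
Check against S_05 (with the unrounded x, y): √((x − 124.3)²+(y + 1.9)²) = 77.72 ≈ 77.72 km. ✓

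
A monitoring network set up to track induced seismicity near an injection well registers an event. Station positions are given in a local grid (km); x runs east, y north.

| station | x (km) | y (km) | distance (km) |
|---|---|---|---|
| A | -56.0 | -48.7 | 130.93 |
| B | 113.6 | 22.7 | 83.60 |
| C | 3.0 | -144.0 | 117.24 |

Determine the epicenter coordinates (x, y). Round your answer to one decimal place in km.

x ≈ 74.9 km, y ≈ -51.4 km

Circle about each station: (x + 56.0)² + (y + 48.7)² = 130.93²; (x − 113.6)² + (y − 22.7)² = 83.60²; (x − 3.0)² + (y + 144.0)² = 117.24².
Subtracting the A equation from the B and C equations removes the quadratic terms:
339.2 x + 142.8 y = 18066.26
118.0 x − 190.6 y = 18634.76
Solving the 2×2 system: x ≈ 74.9, y ≈ -51.4 km.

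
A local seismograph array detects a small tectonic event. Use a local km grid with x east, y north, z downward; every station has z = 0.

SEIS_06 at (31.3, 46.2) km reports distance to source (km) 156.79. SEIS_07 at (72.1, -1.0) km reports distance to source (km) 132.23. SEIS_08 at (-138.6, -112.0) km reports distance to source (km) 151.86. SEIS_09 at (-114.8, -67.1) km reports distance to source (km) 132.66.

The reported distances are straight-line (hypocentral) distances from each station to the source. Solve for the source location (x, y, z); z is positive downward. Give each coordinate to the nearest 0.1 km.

Each station gives a sphere (x−x_i)² + (y−y_i)² + z² = d_i² (stations at z=0).
Subtracting the SEIS_06 sphere from SEIS_07 and SEIS_08: z² cancels, leaving linear equations in x and y:
81.6 x − 94.4 y = 9183.61
-339.8 x − 316.4 y = 30161.47
Solving: x ≈ 1.010, y ≈ -96.411 km (keep extra digits for the depth step; rounded: 1.0, -96.4).
Then from the SEIS_06 sphere: z² = 156.79² − (x − 31.3)² − (y − 46.2)² with x = 1.010, y = -96.411, so z ≈ 57.686 ≈ 57.7 km.

(1.0, -96.4, 57.7)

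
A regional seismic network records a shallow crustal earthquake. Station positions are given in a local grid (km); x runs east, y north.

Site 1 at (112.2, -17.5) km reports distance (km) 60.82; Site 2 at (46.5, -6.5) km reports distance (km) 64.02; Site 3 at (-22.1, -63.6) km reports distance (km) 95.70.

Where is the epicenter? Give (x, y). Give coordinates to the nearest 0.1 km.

Circle about each station: (x − 112.2)² + (y + 17.5)² = 60.82²; (x − 46.5)² + (y + 6.5)² = 64.02²; (x + 22.1)² + (y + 63.6)² = 95.70².
Subtracting the Site 1 equation from the Site 2 and Site 3 equations removes the quadratic terms:
-131.4 x + 22.0 y = -11090.08
-268.6 x − 92.2 y = -13821.14
Solving the 2×2 system: x ≈ 73.6, y ≈ -64.5 km.
Check against Site 1 (with the unrounded x, y): √((x − 112.2)²+(y + 17.5)²) = 60.83 ≈ 60.82 km. ✓

73.6 km east, -64.5 km north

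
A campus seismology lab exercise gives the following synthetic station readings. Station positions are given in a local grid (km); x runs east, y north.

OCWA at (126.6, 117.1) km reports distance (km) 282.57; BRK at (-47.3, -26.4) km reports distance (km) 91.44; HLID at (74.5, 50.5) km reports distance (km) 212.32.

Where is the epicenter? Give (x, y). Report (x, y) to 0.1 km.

x ≈ -133.0 km, y ≈ 5.5 km

Circle about each station: (x − 126.6)² + (y − 117.1)² = 282.57²; (x + 47.3)² + (y + 26.4)² = 91.44²; (x − 74.5)² + (y − 50.5)² = 212.32².
Subtracting the OCWA equation from the BRK and HLID equations removes the quadratic terms:
-347.8 x − 287.0 y = 44678.81
-104.2 x − 133.2 y = 13126.55
Solving the 2×2 system: x ≈ -133.0, y ≈ 5.5 km.
Check against OCWA (with the unrounded x, y): √((x − 126.6)²+(y − 117.1)²) = 282.57 ≈ 282.57 km. ✓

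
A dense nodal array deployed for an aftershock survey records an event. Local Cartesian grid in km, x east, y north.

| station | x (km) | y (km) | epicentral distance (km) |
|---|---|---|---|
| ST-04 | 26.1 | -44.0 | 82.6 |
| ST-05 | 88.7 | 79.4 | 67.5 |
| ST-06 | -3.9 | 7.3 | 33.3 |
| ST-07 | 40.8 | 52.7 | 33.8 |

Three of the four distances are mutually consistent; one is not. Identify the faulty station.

ST-05

Solve using three stations at a time. Using ST-04, ST-06, ST-07 (subtract circle equations pairwise → linear system) gives (x, y) ≈ (10.8, 37.2).
Distances from that point to each station vs reported:
  ST-04: calculated 82.6 vs reported 82.6 → residual 0.0 km
  ST-05: calculated 88.6 vs reported 67.5 → residual 21.1 km
  ST-06: calculated 33.3 vs reported 33.3 → residual 0.0 km
  ST-07: calculated 33.8 vs reported 33.8 → residual 0.0 km
ST-04, ST-06, ST-07 are mutually consistent (residuals ≈ 0); ST-05 is off by 21.1 km.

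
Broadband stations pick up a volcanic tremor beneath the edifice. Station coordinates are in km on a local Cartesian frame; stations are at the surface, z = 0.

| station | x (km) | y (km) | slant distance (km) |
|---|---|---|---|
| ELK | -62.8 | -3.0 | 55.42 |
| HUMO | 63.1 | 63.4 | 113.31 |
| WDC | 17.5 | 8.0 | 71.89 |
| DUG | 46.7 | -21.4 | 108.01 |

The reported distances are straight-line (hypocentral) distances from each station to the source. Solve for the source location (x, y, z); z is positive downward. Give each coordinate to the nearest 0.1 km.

(-39.8, 32.4, 35.9)

Each station gives a sphere (x−x_i)² + (y−y_i)² + z² = d_i² (stations at z=0).
Subtracting the ELK sphere from HUMO and WDC: z² cancels, leaving linear equations in x and y:
251.8 x + 132.8 y = -5719.45
160.6 x + 22.0 y = -5679.39
Solving: x ≈ -39.802, y ≈ 32.399 km (keep extra digits for the depth step; rounded: -39.8, 32.4).
Then from the ELK sphere: z² = 55.42² − (x + 62.8)² − (y + 3.0)² with x = -39.802, y = 32.399, so z ≈ 35.908 ≈ 35.9 km.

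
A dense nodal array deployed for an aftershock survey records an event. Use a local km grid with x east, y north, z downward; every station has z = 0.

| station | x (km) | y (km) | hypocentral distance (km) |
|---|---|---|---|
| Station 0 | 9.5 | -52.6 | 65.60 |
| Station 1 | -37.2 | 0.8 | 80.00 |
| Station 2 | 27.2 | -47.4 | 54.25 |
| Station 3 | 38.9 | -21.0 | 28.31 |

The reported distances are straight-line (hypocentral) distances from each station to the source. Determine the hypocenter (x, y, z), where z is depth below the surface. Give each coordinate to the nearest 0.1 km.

Each station gives a sphere (x−x_i)² + (y−y_i)² + z² = d_i² (stations at z=0).
Subtracting the Station 0 sphere from Station 1 and Station 2: z² cancels, leaving linear equations in x and y:
-93.4 x + 106.8 y = -3569.17
35.4 x + 10.4 y = 1489.89
Solving: x ≈ 41.295, y ≈ 2.695 km (keep extra digits for the depth step; rounded: 41.3, 2.7).
Then from the Station 0 sphere: z² = 65.60² − (x − 9.5)² − (y + 52.6)² with x = 41.295, y = 2.695, so z ≈ 15.326 ≈ 15.3 km.
Check against Station 3 (with the unrounded solution): distance 28.32 ≈ 28.31 km. ✓

x ≈ 41.3 km, y ≈ 2.7 km, depth ≈ 15.3 km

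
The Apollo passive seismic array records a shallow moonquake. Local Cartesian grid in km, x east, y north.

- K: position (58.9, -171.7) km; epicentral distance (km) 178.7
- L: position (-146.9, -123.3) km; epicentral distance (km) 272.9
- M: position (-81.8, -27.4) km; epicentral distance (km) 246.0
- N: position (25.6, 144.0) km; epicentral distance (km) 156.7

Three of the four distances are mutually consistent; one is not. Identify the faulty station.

M

Solve using three stations at a time. Using K, L, N (subtract circle equations pairwise → linear system) gives (x, y) ≈ (94.8, 3.4).
Distances from that point to each station vs reported:
  K: calculated 178.7 vs reported 178.7 → residual 0.0 km
  L: calculated 272.9 vs reported 272.9 → residual 0.0 km
  M: calculated 179.3 vs reported 246.0 → residual 66.7 km
  N: calculated 156.7 vs reported 156.7 → residual 0.0 km
K, L, N are mutually consistent (residuals ≈ 0); M is off by 66.7 km.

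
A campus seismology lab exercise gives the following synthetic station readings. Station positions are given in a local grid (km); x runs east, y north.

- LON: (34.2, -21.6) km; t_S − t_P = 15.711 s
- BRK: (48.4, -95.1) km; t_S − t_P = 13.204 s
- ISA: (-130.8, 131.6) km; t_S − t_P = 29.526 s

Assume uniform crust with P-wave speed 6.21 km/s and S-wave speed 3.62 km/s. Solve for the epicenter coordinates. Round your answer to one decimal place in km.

Distance from S−P lag: d = Δt · v_P v_S / (v_P − v_S) = Δt · (6.21·3.62)/(6.21−3.62) ≈ 8.6796·Δt.
So d_LON = 136.37, d_BRK = 114.61, d_ISA = 256.27 km.
Circle about each station: (x − 34.2)² + (y + 21.6)² = 136.37²; (x − 48.4)² + (y + 95.1)² = 114.61²; (x + 130.8)² + (y − 131.6)² = 256.27².
Subtracting the LON equation from the BRK and ISA equations removes the quadratic terms:
28.4 x − 147.0 y = 15211.69
-330.0 x + 306.4 y = -14286.54
Solving the 2×2 system: x ≈ -64.3, y ≈ -115.9 km.
Check against LON (with the unrounded x, y): √((x − 34.2)²+(y + 21.6)²) = 136.39 ≈ 136.37 km. ✓

x ≈ -64.3 km, y ≈ -115.9 km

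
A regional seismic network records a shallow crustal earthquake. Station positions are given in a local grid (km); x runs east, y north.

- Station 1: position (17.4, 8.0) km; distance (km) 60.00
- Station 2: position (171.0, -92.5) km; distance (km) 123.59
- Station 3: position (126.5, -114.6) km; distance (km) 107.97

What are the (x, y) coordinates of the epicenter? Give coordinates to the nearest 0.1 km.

68.4 km east, -23.6 km north

Circle about each station: (x − 17.4)² + (y − 8.0)² = 60.00²; (x − 171.0)² + (y + 92.5)² = 123.59²; (x − 126.5)² + (y + 114.6)² = 107.97².
Subtracting pairs of circle equations eliminates x²+y² and gives linear equations (the radical axes):
307.2 x − 201.0 y = 25756.00
218.2 x − 245.2 y = 20711.13
Solving the 2×2 system: x ≈ 68.4, y ≈ -23.6 km.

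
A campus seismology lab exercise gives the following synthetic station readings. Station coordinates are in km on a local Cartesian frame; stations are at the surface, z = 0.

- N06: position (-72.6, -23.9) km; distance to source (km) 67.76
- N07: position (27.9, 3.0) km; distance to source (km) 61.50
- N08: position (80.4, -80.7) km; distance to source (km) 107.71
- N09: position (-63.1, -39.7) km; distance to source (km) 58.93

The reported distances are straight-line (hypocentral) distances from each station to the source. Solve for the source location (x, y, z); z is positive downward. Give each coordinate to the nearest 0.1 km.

(-12.1, -33.7, 28.9)

Each station gives a sphere (x−x_i)² + (y−y_i)² + z² = d_i² (stations at z=0).
Subtracting the N06 sphere from N07 and N08: z² cancels, leaving linear equations in x and y:
201.0 x + 53.8 y = -4245.39
306.0 x − 113.6 y = 124.65
Solving: x ≈ -12.102, y ≈ -33.696 km (keep extra digits for the depth step; rounded: -12.1, -33.7).
Then from the N06 sphere: z² = 67.76² − (x + 72.6)² − (y + 23.9)² with x = -12.102, y = -33.696, so z ≈ 28.904 ≈ 28.9 km.
Check against N09 (with the unrounded solution): distance 58.93 ≈ 58.93 km. ✓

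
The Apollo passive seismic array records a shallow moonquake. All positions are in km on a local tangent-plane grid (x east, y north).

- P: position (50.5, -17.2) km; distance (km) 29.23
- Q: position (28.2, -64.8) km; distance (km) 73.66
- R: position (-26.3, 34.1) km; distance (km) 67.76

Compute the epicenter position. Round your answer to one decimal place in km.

x ≈ 36.4 km, y ≈ 8.4 km

Circle about each station: (x − 50.5)² + (y + 17.2)² = 29.23²; (x − 28.2)² + (y + 64.8)² = 73.66²; (x + 26.3)² + (y − 34.1)² = 67.76².
Subtracting the P equation from the Q and R equations removes the quadratic terms:
-44.6 x − 95.2 y = -2423.21
-153.6 x + 102.6 y = -4728.61
Solving the 2×2 system: x ≈ 36.4, y ≈ 8.4 km.
Check against P (with the unrounded x, y): √((x − 50.5)²+(y + 17.2)²) = 29.23 ≈ 29.23 km. ✓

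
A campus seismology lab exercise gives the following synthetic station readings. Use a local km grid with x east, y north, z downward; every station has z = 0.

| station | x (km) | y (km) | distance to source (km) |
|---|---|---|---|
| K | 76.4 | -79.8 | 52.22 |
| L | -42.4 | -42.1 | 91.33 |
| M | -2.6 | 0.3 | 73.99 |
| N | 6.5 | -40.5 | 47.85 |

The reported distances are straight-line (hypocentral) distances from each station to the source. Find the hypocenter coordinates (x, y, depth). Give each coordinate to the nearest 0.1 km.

Each station gives a sphere (x−x_i)² + (y−y_i)² + z² = d_i² (stations at z=0).
Subtracting the K sphere from L and M: z² cancels, leaving linear equations in x and y:
-237.6 x + 75.4 y = -14249.07
-158.0 x + 160.2 y = -14945.74
Solving: x ≈ 44.198, y ≈ -49.703 km (keep extra digits for the depth step; rounded: 44.2, -49.7).
Then from the K sphere: z² = 52.22² − (x − 76.4)² − (y + 79.8)² with x = 44.198, y = -49.703, so z ≈ 28.002 ≈ 28.0 km.

x ≈ 44.2 km, y ≈ -49.7 km, depth ≈ 28.0 km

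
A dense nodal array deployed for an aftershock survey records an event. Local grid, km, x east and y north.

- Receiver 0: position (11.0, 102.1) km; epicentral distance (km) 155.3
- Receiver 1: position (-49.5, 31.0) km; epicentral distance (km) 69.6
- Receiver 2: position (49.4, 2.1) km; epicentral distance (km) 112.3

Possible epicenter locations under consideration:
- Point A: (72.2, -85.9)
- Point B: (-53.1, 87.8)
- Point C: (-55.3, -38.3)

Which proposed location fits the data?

Point C

For each candidate, compare |candidate − station| to the reported distance:
Point A: residuals Receiver 0 42.4, Receiver 1 99.1, Receiver 2 21.4 → max 99.1 km
Point B: residuals Receiver 0 89.6, Receiver 1 12.7, Receiver 2 21.3 → max 89.6 km
Point C: residuals Receiver 0 0.0, Receiver 1 0.1, Receiver 2 0.1 → max 0.1 km
Only Point C has all residuals ≈ 0.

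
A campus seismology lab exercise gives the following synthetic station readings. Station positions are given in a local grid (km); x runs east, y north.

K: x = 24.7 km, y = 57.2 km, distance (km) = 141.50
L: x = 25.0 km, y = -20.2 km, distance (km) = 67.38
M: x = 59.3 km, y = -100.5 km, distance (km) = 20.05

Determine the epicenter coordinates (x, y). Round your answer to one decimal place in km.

Circle about each station: (x − 24.7)² + (y − 57.2)² = 141.50²; (x − 25.0)² + (y + 20.2)² = 67.38²; (x − 59.3)² + (y + 100.5)² = 20.05².
Subtracting pairs of circle equations eliminates x²+y² and gives linear equations (the radical axes):
0.6 x − 154.8 y = 12633.30
69.2 x − 315.4 y = 29355.06
Solving the 2×2 system: x ≈ 53.2, y ≈ -81.4 km.

(53.2, -81.4)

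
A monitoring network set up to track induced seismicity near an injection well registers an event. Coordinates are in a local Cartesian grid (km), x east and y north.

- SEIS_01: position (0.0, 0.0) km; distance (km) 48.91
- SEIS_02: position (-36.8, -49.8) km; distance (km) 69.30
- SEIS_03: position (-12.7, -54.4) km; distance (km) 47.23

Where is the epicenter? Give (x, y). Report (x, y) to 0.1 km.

Circle about each station: x² + y² = 48.91²; (x + 36.8)² + (y + 49.8)² = 69.30²; (x + 12.7)² + (y + 54.4)² = 47.23².
Subtracting the SEIS_01 equation from the SEIS_02 and SEIS_03 equations removes the quadratic terms:
-73.6 x − 99.6 y = 1423.98
-25.4 x − 108.8 y = 3282.17
Solving the 2×2 system: x ≈ 31.4, y ≈ -37.5 km.

x ≈ 31.4 km, y ≈ -37.5 km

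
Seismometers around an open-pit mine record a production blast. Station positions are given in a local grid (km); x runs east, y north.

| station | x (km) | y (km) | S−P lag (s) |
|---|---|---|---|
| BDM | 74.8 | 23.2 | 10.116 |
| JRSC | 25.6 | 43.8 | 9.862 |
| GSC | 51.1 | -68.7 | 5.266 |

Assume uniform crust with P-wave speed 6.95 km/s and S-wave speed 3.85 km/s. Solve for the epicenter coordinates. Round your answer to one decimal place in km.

Distance from S−P lag: d = Δt · v_P v_S / (v_P − v_S) = Δt · (6.95·3.85)/(6.95−3.85) ≈ 8.6315·Δt.
So d_BDM = 87.32, d_JRSC = 85.12, d_GSC = 45.45 km.
Circle about each station: (x − 74.8)² + (y − 23.2)² = 87.32²; (x − 25.6)² + (y − 43.8)² = 85.12²; (x − 51.1)² + (y + 68.7)² = 45.45².
Subtracting pairs of circle equations eliminates x²+y² and gives linear equations (the radical axes):
-98.4 x + 41.2 y = -3180.11
-47.4 x − 183.8 y = 6756.70
Solving the 2×2 system: x ≈ 15.3, y ≈ -40.7 km.

x ≈ 15.3 km, y ≈ -40.7 km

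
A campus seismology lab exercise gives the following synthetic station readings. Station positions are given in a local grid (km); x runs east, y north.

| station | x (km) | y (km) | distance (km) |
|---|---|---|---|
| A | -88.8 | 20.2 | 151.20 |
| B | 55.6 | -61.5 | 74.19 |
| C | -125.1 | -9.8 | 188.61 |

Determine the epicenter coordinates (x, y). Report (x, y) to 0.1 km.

x ≈ 62.2 km, y ≈ 12.4 km

Circle about each station: (x + 88.8)² + (y − 20.2)² = 151.20²; (x − 55.6)² + (y + 61.5)² = 74.19²; (x + 125.1)² + (y + 9.8)² = 188.61².
Subtracting the A equation from the B and C equations removes the quadratic terms:
288.8 x − 163.4 y = 15937.41
-72.6 x − 60.0 y = -5259.72
Solving the 2×2 system: x ≈ 62.2, y ≈ 12.4 km.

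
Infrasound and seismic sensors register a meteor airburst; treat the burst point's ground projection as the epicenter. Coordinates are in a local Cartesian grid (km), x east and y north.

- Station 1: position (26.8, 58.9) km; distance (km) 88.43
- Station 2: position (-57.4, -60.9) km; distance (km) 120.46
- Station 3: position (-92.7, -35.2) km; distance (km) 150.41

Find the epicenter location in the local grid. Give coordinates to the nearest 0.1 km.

Circle about each station: (x − 26.8)² + (y − 58.9)² = 88.43²; (x + 57.4)² + (y + 60.9)² = 120.46²; (x + 92.7)² + (y + 35.2)² = 150.41².
Subtracting pairs of circle equations eliminates x²+y² and gives linear equations (the radical axes):
-168.4 x − 239.6 y = -3874.63
-239.0 x − 188.2 y = -9158.42
Solving the 2×2 system: x ≈ 57.3, y ≈ -24.1 km.

x ≈ 57.3 km, y ≈ -24.1 km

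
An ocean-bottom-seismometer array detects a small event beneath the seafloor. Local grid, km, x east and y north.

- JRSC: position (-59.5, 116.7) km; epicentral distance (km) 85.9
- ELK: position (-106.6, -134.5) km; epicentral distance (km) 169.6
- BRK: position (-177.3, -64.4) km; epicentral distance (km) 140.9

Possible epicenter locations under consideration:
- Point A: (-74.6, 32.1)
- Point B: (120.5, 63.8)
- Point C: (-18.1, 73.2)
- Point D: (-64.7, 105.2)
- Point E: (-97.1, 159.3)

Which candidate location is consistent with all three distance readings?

Point A

For each candidate, compare |candidate − station| to the reported distance:
Point A: residuals JRSC 0.0, ELK 0.0, BRK 0.0 → max 0.0 km
Point B: residuals JRSC 101.7, ELK 131.9, BRK 183.3 → max 183.3 km
Point C: residuals JRSC 25.8, ELK 56.2, BRK 69.5 → max 69.5 km
Point D: residuals JRSC 73.3, ELK 73.7, BRK 62.7 → max 73.7 km
Point E: residuals JRSC 29.1, ELK 124.4, BRK 96.7 → max 124.4 km
Only Point A has all residuals ≈ 0.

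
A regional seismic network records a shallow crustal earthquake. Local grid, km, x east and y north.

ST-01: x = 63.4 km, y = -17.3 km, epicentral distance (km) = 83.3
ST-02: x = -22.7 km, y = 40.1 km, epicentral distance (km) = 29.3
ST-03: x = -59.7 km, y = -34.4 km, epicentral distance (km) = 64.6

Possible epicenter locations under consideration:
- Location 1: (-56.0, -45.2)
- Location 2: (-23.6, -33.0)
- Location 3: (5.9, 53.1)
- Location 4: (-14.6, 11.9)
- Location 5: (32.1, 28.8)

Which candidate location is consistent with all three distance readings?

Location 4

For each candidate, compare |candidate − station| to the reported distance:
Location 1: residuals ST-01 39.3, ST-02 62.3, ST-03 53.2 → max 62.3 km
Location 2: residuals ST-01 5.1, ST-02 43.8, ST-03 28.5 → max 43.8 km
Location 3: residuals ST-01 7.6, ST-02 2.1, ST-03 44.8 → max 44.8 km
Location 4: residuals ST-01 0.0, ST-02 0.0, ST-03 0.0 → max 0.0 km
Location 5: residuals ST-01 27.6, ST-02 26.7, ST-03 46.9 → max 46.9 km
Only Location 4 has all residuals ≈ 0.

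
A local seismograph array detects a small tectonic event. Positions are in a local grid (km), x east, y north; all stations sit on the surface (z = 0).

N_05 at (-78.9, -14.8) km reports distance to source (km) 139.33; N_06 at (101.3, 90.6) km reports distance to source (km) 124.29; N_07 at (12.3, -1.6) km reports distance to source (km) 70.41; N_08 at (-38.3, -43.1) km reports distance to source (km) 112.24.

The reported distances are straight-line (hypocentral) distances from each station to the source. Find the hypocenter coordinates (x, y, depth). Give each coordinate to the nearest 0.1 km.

(44.9, -0.9, 62.4)

Each station gives a sphere (x−x_i)² + (y−y_i)² + z² = d_i² (stations at z=0).
Subtracting the N_05 sphere from N_06 and N_07: z² cancels, leaving linear equations in x and y:
360.4 x + 210.8 y = 15990.64
182.4 x + 26.4 y = 8164.88
Solving: x ≈ 44.893, y ≈ -0.896 km (keep extra digits for the depth step; rounded: 44.9, -0.9).
Then from the N_05 sphere: z² = 139.33² − (x + 78.9)² − (y + 14.8)² with x = 44.893, y = -0.896, so z ≈ 62.408 ≈ 62.4 km.
Check against N_08 (with the unrounded solution): distance 112.24 ≈ 112.24 km. ✓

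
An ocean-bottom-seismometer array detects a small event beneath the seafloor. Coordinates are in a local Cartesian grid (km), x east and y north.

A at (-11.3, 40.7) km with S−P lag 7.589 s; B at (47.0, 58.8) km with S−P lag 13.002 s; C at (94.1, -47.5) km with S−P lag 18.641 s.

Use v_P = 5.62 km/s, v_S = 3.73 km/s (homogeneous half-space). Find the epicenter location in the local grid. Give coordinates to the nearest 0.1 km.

x ≈ -95.3 km, y ≈ 35.4 km

Distance from S−P lag: d = Δt · v_P v_S / (v_P − v_S) = Δt · (5.62·3.73)/(5.62−3.73) ≈ 11.0913·Δt.
So d_A = 84.17, d_B = 144.21, d_C = 206.75 km.
Circle about each station: (x + 11.3)² + (y − 40.7)² = 84.17²; (x − 47.0)² + (y − 58.8)² = 144.21²; (x − 94.1)² + (y + 47.5)² = 206.75².
Subtracting pairs of circle equations eliminates x²+y² and gives linear equations (the radical axes):
116.6 x + 36.2 y = -9829.68
210.8 x − 176.4 y = -26334.09
Solving the 2×2 system: x ≈ -95.3, y ≈ 35.4 km.
Check against A (with the unrounded x, y): √((x + 11.3)²+(y − 40.7)²) = 84.16 ≈ 84.17 km. ✓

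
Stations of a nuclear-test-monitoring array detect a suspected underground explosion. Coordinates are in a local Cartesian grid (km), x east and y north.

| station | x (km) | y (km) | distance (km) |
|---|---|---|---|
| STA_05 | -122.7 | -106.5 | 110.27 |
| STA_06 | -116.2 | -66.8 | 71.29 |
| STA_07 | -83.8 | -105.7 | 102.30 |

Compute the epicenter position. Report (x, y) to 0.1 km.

Circle about each station: (x + 122.7)² + (y + 106.5)² = 110.27²; (x + 116.2)² + (y + 66.8)² = 71.29²; (x + 83.8)² + (y + 105.7)² = 102.30².
Subtracting pairs of circle equations eliminates x²+y² and gives linear equations (the radical axes):
13.0 x + 79.4 y = -1355.65
77.8 x + 1.6 y = -6508.43
Solving the 2×2 system: x ≈ -83.6, y ≈ -3.4 km.

-83.6 km east, -3.4 km north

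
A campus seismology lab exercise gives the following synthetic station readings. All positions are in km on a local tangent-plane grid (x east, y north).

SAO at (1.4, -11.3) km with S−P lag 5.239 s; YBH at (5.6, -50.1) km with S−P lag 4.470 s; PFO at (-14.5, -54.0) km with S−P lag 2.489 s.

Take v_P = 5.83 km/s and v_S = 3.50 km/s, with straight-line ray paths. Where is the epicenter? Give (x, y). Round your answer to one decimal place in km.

(-32.7, -42.0)

Distance from S−P lag: d = Δt · v_P v_S / (v_P − v_S) = Δt · (5.83·3.50)/(5.83−3.50) ≈ 8.7575·Δt.
So d_SAO = 45.88, d_YBH = 39.15, d_PFO = 21.80 km.
Circle about each station: (x − 1.4)² + (y + 11.3)² = 45.88²; (x − 5.6)² + (y + 50.1)² = 39.15²; (x + 14.5)² + (y + 54.0)² = 21.80².
Subtracting pairs of circle equations eliminates x²+y² and gives linear equations (the radical axes):
8.4 x − 77.6 y = 2983.97
-31.8 x − 85.4 y = 4626.33
Solving the 2×2 system: x ≈ -32.7, y ≈ -42.0 km.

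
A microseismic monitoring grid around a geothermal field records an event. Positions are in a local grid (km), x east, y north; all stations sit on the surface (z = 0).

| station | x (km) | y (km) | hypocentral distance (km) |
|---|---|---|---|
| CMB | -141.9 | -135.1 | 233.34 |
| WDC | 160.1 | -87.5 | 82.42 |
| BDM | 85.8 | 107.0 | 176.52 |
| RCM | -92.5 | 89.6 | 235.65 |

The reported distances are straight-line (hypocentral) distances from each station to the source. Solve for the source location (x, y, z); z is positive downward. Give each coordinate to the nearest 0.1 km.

(81.3, -68.8, 15.3)

Each station gives a sphere (x−x_i)² + (y−y_i)² + z² = d_i² (stations at z=0).
Subtracting the CMB sphere from WDC and BDM: z² cancels, leaving linear equations in x and y:
604.0 x + 95.2 y = 42555.14
455.4 x + 484.2 y = 3711.27
Solving: x ≈ 81.299, y ≈ -68.799 km (keep extra digits for the depth step; rounded: 81.3, -68.8).
Then from the CMB sphere: z² = 233.34² − (x + 141.9)² − (y + 135.1)² with x = 81.299, y = -68.799, so z ≈ 15.295 ≈ 15.3 km.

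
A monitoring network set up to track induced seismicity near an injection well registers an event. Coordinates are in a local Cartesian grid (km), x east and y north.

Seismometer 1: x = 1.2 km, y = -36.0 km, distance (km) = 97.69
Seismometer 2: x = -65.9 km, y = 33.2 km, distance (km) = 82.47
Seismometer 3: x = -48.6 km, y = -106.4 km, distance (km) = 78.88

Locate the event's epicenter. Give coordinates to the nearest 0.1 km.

(-96.2, -43.5)

Circle about each station: (x − 1.2)² + (y + 36.0)² = 97.69²; (x + 65.9)² + (y − 33.2)² = 82.47²; (x + 48.6)² + (y + 106.4)² = 78.88².
Subtracting pairs of circle equations eliminates x²+y² and gives linear equations (the radical axes):
-134.2 x + 138.4 y = 6889.65
-99.6 x − 140.8 y = 15706.76
Solving the 2×2 system: x ≈ -96.2, y ≈ -43.5 km.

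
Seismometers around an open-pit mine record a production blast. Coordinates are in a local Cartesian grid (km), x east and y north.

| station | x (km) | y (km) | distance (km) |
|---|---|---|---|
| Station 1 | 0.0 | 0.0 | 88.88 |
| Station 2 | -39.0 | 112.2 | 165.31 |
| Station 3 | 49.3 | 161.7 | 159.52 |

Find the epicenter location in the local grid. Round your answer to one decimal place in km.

88.6 km east, 7.1 km north

Circle about each station: x² + y² = 88.88²; (x + 39.0)² + (y − 112.2)² = 165.31²; (x − 49.3)² + (y − 161.7)² = 159.52².
Subtracting the Station 1 equation from the Station 2 and Station 3 equations removes the quadratic terms:
-78.0 x + 224.4 y = -5317.90
98.6 x + 323.4 y = 11030.40
Solving the 2×2 system: x ≈ 88.6, y ≈ 7.1 km.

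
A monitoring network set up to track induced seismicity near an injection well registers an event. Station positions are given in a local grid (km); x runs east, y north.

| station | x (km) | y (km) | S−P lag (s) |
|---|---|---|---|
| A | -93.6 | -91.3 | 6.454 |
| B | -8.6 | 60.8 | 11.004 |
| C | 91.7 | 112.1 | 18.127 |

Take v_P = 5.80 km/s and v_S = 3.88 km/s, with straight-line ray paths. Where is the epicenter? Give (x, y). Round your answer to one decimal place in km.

x ≈ -21.8 km, y ≈ -67.5 km

Distance from S−P lag: d = Δt · v_P v_S / (v_P − v_S) = Δt · (5.80·3.88)/(5.80−3.88) ≈ 11.7208·Δt.
So d_A = 75.65, d_B = 128.98, d_C = 212.46 km.
Circle about each station: (x + 93.6)² + (y + 91.3)² = 75.65²; (x + 8.6)² + (y − 60.8)² = 128.98²; (x − 91.7)² + (y − 112.1)² = 212.46².
Subtracting the A equation from the B and C equations removes the quadratic terms:
170.0 x + 304.2 y = -24238.97
370.6 x + 406.8 y = -35537.68
Solving the 2×2 system: x ≈ -21.8, y ≈ -67.5 km.
Check against A (with the unrounded x, y): √((x + 93.6)²+(y + 91.3)²) = 75.64 ≈ 75.65 km. ✓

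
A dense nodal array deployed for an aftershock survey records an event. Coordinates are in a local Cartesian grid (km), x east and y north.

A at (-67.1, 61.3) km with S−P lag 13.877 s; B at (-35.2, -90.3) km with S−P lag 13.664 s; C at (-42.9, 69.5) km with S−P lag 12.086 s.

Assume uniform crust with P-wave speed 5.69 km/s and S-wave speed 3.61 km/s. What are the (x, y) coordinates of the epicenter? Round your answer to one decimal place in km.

Distance from S−P lag: d = Δt · v_P v_S / (v_P − v_S) = Δt · (5.69·3.61)/(5.69−3.61) ≈ 9.8754·Δt.
So d_A = 137.04, d_B = 134.94, d_C = 119.35 km.
Circle about each station: (x + 67.1)² + (y − 61.3)² = 137.04²; (x + 35.2)² + (y + 90.3)² = 134.94²; (x + 42.9)² + (y − 69.5)² = 119.35².
Subtracting pairs of circle equations eliminates x²+y² and gives linear equations (the radical axes):
63.8 x − 303.2 y = 1704.19
48.4 x + 16.4 y = 2946.10
Solving the 2×2 system: x ≈ 58.6, y ≈ 6.7 km.
Check against A (with the unrounded x, y): √((x + 67.1)²+(y − 61.3)²) = 137.04 ≈ 137.04 km. ✓

x ≈ 58.6 km, y ≈ 6.7 km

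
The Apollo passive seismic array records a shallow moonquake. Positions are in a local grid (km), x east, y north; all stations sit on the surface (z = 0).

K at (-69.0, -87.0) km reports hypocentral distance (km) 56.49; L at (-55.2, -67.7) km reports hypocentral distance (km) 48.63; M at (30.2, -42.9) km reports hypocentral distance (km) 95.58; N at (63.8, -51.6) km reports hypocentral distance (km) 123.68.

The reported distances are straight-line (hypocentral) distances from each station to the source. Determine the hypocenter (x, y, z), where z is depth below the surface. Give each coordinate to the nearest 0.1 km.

(-49.3, -65.1, 48.2)

Each station gives a sphere (x−x_i)² + (y−y_i)² + z² = d_i² (stations at z=0).
Subtracting the K sphere from L and M: z² cancels, leaving linear equations in x and y:
27.6 x + 38.6 y = -3873.43
198.4 x + 88.2 y = -15521.97
Solving: x ≈ -49.295, y ≈ -65.101 km (keep extra digits for the depth step; rounded: -49.3, -65.1).
Then from the K sphere: z² = 56.49² − (x + 69.0)² − (y + 87.0)² with x = -49.295, y = -65.101, so z ≈ 48.200 ≈ 48.2 km.
Check against N (with the unrounded solution): distance 123.68 ≈ 123.68 km. ✓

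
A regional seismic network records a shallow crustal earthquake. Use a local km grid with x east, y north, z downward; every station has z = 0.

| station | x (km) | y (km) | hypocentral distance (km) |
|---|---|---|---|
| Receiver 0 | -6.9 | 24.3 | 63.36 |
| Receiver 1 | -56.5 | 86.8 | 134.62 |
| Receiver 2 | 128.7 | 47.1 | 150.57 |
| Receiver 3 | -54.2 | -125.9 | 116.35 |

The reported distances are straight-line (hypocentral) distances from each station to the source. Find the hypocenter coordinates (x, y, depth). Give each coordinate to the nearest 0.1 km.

(3.1, -29.7, 31.6)

Each station gives a sphere (x−x_i)² + (y−y_i)² + z² = d_i² (stations at z=0).
Subtracting the Receiver 0 sphere from Receiver 1 and Receiver 2: z² cancels, leaving linear equations in x and y:
-99.2 x + 125.0 y = -4019.66
271.2 x + 45.6 y = -512.84
Solving: x ≈ 3.102, y ≈ -29.696 km (keep extra digits for the depth step; rounded: 3.1, -29.7).
Then from the Receiver 0 sphere: z² = 63.36² − (x + 6.9)² − (y − 24.3)² with x = 3.102, y = -29.696, so z ≈ 31.605 ≈ 31.6 km.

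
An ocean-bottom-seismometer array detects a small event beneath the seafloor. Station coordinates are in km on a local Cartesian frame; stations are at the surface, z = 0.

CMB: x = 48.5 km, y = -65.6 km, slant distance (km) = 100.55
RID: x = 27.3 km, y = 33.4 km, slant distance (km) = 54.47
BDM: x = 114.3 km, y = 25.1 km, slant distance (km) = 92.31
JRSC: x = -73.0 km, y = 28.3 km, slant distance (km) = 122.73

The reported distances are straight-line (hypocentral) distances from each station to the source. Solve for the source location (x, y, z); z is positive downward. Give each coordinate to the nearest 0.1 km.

Each station gives a sphere (x−x_i)² + (y−y_i)² + z² = d_i² (stations at z=0).
Subtracting the CMB sphere from RID and BDM: z² cancels, leaving linear equations in x and y:
-42.4 x + 198.0 y = 2348.56
131.6 x + 181.4 y = 8628.06
Solving: x ≈ 37.997, y ≈ 19.998 km (keep extra digits for the depth step; rounded: 38.0, 20.0).
Then from the CMB sphere: z² = 100.55² − (x − 48.5)² − (y + 65.6)² with x = 37.997, y = 19.998, so z ≈ 51.701 ≈ 51.7 km.

(38.0, 20.0, 51.7)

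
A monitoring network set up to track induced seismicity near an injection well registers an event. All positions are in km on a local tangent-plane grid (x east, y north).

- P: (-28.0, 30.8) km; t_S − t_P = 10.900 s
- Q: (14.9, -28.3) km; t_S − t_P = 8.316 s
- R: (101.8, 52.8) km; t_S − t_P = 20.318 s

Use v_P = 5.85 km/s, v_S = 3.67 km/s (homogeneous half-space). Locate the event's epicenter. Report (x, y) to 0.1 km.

x ≈ -53.4 km, y ≈ -73.5 km

Distance from S−P lag: d = Δt · v_P v_S / (v_P − v_S) = Δt · (5.85·3.67)/(5.85−3.67) ≈ 9.8484·Δt.
So d_P = 107.35, d_Q = 81.90, d_R = 200.10 km.
Circle about each station: (x + 28.0)² + (y − 30.8)² = 107.35²; (x − 14.9)² + (y + 28.3)² = 81.90²; (x − 101.8)² + (y − 52.8)² = 200.10².
Subtracting pairs of circle equations eliminates x²+y² and gives linear equations (the radical axes):
85.8 x − 118.2 y = 4106.67
259.6 x + 44.0 y = -17097.55
Solving the 2×2 system: x ≈ -53.4, y ≈ -73.5 km.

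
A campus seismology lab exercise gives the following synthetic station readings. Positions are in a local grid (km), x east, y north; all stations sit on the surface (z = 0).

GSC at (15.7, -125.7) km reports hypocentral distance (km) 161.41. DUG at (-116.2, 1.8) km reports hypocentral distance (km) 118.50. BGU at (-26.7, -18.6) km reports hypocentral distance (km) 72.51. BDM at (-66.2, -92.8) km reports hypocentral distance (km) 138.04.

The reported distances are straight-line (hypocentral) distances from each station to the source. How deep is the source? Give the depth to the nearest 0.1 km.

depth ≈ 59.8 km

Each station gives a sphere (x−x_i)² + (y−y_i)² + z² = d_i² (stations at z=0).
Subtracting the GSC sphere from DUG and BGU: z² cancels, leaving linear equations in x and y:
-263.8 x + 255.0 y = 9469.64
-84.8 x + 214.2 y = 5807.36
Solving: x ≈ -15.696, y ≈ 20.898 km (keep extra digits for the depth step; rounded: -15.7, 20.9).
Then from the GSC sphere: z² = 161.41² − (x − 15.7)² − (y + 125.7)² with x = -15.696, y = 20.898, so z ≈ 59.804 ≈ 59.8 km.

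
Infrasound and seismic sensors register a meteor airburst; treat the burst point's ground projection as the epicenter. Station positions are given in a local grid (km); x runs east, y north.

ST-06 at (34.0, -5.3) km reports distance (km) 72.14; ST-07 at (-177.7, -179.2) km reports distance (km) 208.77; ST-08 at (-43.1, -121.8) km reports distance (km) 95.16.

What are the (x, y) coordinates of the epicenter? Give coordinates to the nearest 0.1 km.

x ≈ -34.8 km, y ≈ -27.0 km

Circle about each station: (x − 34.0)² + (y + 5.3)² = 72.14²; (x + 177.7)² + (y + 179.2)² = 208.77²; (x + 43.1)² + (y + 121.8)² = 95.16².
Subtracting the ST-06 equation from the ST-07 and ST-08 equations removes the quadratic terms:
-423.4 x − 347.8 y = 24125.11
-154.2 x − 233.0 y = 11657.51
Solving the 2×2 system: x ≈ -34.8, y ≈ -27.0 km.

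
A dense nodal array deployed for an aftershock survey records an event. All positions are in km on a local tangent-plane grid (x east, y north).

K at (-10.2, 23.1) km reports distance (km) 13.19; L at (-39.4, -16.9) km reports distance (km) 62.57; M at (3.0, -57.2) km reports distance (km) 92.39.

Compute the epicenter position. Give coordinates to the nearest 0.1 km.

(-4.3, 34.9)

Circle about each station: (x + 10.2)² + (y − 23.1)² = 13.19²; (x + 39.4)² + (y + 16.9)² = 62.57²; (x − 3.0)² + (y + 57.2)² = 92.39².
Subtracting the K equation from the L and M equations removes the quadratic terms:
-58.4 x − 80.0 y = -2540.71
26.4 x − 160.6 y = -5718.75
Solving the 2×2 system: x ≈ -4.3, y ≈ 34.9 km.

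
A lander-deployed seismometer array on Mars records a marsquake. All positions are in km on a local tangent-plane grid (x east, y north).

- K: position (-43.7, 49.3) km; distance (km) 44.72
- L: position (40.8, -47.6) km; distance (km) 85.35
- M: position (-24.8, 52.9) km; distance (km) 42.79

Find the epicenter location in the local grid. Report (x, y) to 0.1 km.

(-22.0, 10.2)

Circle about each station: (x + 43.7)² + (y − 49.3)² = 44.72²; (x − 40.8)² + (y + 47.6)² = 85.35²; (x + 24.8)² + (y − 52.9)² = 42.79².
Subtracting the K equation from the L and M equations removes the quadratic terms:
169.0 x − 193.8 y = -5694.52
37.8 x + 7.2 y = -757.84
Solving the 2×2 system: x ≈ -22.0, y ≈ 10.2 km.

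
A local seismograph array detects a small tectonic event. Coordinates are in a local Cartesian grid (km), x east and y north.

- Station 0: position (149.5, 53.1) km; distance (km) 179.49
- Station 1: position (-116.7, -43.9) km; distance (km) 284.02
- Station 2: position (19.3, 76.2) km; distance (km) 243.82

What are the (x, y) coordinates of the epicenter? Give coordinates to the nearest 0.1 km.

Circle about each station: (x − 149.5)² + (y − 53.1)² = 179.49²; (x + 116.7)² + (y + 43.9)² = 284.02²; (x − 19.3)² + (y − 76.2)² = 243.82².
Subtracting the Station 0 equation from the Station 1 and Station 2 equations removes the quadratic terms:
-532.4 x − 194.0 y = -58074.46
-260.4 x + 46.2 y = -46222.46
Solving the 2×2 system: x ≈ 155.1, y ≈ -126.3 km.

155.1 km east, -126.3 km north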